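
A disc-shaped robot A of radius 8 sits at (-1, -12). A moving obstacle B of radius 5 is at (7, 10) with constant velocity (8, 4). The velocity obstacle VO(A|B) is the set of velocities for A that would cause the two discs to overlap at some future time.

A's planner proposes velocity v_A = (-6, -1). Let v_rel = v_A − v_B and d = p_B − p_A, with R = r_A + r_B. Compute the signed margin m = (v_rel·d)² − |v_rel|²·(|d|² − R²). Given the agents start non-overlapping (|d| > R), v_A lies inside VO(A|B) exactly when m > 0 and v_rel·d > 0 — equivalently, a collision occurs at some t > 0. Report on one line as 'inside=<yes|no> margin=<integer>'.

d = (8, 22),  |d|² = 548;  R = 8+5 = 13,  c = 548−13² = 379
v_rel = (-14, -5),  |v_rel|² = 221;  v_rel·d = (-14)·(8) + (-5)·(22) = -222
221·t² + 444·t + 379 = 0  ⇒  m = (-222)² − 221·379 = -34475
m = -34475 < 0,  v_rel·d = -222 < 0  ⇒  outside

inside=no margin=-34475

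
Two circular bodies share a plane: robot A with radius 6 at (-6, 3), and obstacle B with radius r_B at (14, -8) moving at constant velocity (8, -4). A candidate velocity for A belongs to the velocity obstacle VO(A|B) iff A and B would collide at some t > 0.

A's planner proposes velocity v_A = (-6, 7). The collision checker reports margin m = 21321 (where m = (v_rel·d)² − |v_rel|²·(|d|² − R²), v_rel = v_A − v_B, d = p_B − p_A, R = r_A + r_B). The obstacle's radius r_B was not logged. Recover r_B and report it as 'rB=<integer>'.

m = 21321
d = (20, -11);  v_rel = (-14, 11),  |v_rel|² = 317
v_rel×d = (-14)·(-11) − (11)·(20) = -66
since m = R²·317 − (-66)²:  R² = (4356 + 21321) / 317 = 81
R = √81 = 9  ⇒  r_B = 9 − 6 = 3

rB=3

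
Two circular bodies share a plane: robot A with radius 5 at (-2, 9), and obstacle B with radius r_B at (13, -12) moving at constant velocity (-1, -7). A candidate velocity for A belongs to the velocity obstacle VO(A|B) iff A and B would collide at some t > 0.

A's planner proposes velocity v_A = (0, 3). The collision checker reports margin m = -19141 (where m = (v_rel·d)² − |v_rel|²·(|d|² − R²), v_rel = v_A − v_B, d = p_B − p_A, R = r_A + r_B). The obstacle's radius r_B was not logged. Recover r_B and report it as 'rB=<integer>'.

m = -19141
d = (15, -21);  v_rel = (1, 10),  |v_rel|² = 101
v_rel×d = (1)·(-21) − (10)·(15) = -171
since m = R²·101 − (-171)²:  R² = (29241 + -19141) / 101 = 100
R = √100 = 10  ⇒  r_B = 10 − 5 = 5

rB=5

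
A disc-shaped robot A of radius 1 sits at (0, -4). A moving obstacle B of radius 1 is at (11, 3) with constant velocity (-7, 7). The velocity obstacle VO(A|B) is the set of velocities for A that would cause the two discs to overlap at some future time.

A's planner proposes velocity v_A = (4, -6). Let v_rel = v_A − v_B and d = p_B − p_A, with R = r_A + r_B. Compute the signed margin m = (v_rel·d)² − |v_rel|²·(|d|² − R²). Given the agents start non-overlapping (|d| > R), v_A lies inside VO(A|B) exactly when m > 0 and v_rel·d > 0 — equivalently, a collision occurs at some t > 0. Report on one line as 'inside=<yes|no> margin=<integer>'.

d = (11, 7),  |d|² = 170;  R = 1+1 = 2,  c = 170−2² = 166
v_rel = (11, -13),  |v_rel|² = 290;  v_rel·d = (11)·(11) + (-13)·(7) = 30
290·t² − 60·t + 166 = 0  ⇒  m = 30² − 290·166 = -47240
m = -47240 < 0,  v_rel·d = 30 > 0  ⇒  outside

inside=no margin=-47240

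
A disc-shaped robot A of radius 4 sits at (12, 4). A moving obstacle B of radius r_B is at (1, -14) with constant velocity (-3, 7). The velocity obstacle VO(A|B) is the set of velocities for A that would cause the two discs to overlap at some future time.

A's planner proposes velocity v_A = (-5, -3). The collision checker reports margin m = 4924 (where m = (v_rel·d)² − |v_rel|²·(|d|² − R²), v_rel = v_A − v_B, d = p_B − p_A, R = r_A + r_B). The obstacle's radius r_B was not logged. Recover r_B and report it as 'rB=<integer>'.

m = 4924
d = (-11, -18);  v_rel = (-2, -10),  |v_rel|² = 104
v_rel×d = (-2)·(-18) − (-10)·(-11) = -74
since m = R²·104 − (-74)²:  R² = (5476 + 4924) / 104 = 100
R = √100 = 10  ⇒  r_B = 10 − 4 = 6

rB=6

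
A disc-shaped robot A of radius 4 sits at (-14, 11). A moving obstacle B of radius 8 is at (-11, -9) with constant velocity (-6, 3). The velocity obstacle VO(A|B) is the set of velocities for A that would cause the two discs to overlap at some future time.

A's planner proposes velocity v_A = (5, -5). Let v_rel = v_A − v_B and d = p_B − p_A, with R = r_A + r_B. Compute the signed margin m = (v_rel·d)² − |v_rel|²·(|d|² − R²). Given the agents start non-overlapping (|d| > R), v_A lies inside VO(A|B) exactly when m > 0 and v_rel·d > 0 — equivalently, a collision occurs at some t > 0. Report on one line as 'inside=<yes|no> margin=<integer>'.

d = (3, -20),  |d|² = 409;  R = 4+8 = 12,  c = 409−12² = 265
v_rel = (11, -8),  |v_rel|² = 185;  v_rel·d = (11)·(3) + (-8)·(-20) = 193
185·t² − 386·t + 265 = 0  ⇒  m = 193² − 185·265 = -11776
m = -11776 < 0,  v_rel·d = 193 > 0  ⇒  outside

inside=no margin=-11776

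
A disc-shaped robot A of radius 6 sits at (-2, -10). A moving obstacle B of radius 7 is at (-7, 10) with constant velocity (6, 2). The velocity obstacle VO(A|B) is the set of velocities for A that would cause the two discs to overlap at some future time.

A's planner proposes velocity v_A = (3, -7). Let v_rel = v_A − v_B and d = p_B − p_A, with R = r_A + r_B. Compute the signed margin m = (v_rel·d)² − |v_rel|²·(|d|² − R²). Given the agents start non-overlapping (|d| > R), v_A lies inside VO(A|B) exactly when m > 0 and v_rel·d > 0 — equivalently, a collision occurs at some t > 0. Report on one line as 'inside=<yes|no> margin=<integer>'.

d = (-5, 20),  |d|² = 425;  R = 6+7 = 13,  c = 425−13² = 256
v_rel = (-3, -9),  |v_rel|² = 90;  v_rel·d = (-3)·(-5) + (-9)·(20) = -165
90·t² + 330·t + 256 = 0  ⇒  m = (-165)² − 90·256 = 4185
m = 4185 > 0,  v_rel·d = -165 < 0  ⇒  outside

inside=no margin=4185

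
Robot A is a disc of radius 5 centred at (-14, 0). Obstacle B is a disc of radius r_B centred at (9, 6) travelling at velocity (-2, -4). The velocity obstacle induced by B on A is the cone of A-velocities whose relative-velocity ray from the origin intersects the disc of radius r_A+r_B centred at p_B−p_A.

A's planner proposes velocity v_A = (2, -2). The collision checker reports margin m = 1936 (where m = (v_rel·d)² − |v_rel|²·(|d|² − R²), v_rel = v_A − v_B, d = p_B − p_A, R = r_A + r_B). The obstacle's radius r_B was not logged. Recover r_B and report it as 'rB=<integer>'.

m = 1936
d = (23, 6);  v_rel = (4, 2),  |v_rel|² = 20
v_rel×d = (4)·(6) − (2)·(23) = -22
since m = R²·20 − (-22)²:  R² = (484 + 1936) / 20 = 121
R = √121 = 11  ⇒  r_B = 11 − 5 = 6

rB=6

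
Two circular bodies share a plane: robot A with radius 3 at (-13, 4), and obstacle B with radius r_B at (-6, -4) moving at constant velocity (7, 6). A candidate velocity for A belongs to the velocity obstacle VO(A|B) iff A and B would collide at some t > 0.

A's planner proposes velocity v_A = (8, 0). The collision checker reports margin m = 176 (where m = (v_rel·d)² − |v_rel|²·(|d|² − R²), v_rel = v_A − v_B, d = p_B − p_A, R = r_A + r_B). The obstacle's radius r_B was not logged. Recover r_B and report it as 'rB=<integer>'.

m = 176
d = (7, -8);  v_rel = (1, -6),  |v_rel|² = 37
v_rel×d = (1)·(-8) − (-6)·(7) = 34
since m = R²·37 − 34²:  R² = (1156 + 176) / 37 = 36
R = √36 = 6  ⇒  r_B = 6 − 3 = 3

rB=3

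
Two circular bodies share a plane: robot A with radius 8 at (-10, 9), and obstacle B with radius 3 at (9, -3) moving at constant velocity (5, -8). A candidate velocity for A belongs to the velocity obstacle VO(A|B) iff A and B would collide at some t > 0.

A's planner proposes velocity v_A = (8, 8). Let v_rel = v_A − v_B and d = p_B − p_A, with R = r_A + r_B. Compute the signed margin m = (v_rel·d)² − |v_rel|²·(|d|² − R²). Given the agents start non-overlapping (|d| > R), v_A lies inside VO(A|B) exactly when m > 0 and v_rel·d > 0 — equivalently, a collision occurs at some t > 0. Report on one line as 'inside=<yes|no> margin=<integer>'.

d = (19, -12),  |d|² = 505;  R = 8+3 = 11,  c = 505−11² = 384
v_rel = (3, 16),  |v_rel|² = 265;  v_rel·d = (3)·(19) + (16)·(-12) = -135
265·t² + 270·t + 384 = 0  ⇒  m = (-135)² − 265·384 = -83535
m = -83535 < 0,  v_rel·d = -135 < 0  ⇒  outside

inside=no margin=-83535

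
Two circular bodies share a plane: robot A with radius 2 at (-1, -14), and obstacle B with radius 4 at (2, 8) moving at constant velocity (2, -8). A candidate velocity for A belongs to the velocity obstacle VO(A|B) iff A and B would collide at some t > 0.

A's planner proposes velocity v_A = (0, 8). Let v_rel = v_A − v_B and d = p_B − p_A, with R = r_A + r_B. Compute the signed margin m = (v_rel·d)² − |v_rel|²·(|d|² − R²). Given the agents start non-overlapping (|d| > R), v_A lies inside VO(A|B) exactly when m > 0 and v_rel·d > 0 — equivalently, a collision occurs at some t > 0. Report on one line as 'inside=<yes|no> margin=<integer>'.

d = (3, 22),  |d|² = 493;  R = 2+4 = 6,  c = 493−6² = 457
v_rel = (-2, 16),  |v_rel|² = 260;  v_rel·d = (-2)·(3) + (16)·(22) = 346
260·t² − 692·t + 457 = 0  ⇒  m = 346² − 260·457 = 896
m = 896 > 0,  v_rel·d = 346 > 0  ⇒  inside

inside=yes margin=896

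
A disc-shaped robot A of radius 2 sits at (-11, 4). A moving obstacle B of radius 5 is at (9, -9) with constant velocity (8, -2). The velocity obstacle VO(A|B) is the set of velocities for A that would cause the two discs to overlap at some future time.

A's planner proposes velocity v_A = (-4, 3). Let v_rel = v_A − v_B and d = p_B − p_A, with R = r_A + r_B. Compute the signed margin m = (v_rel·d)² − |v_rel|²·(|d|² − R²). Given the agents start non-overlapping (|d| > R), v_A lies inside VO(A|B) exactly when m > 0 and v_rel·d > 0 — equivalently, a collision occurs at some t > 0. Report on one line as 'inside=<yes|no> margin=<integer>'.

d = (20, -13),  |d|² = 569;  R = 2+5 = 7,  c = 569−7² = 520
v_rel = (-12, 5),  |v_rel|² = 169;  v_rel·d = (-12)·(20) + (5)·(-13) = -305
169·t² + 610·t + 520 = 0  ⇒  m = (-305)² − 169·520 = 5145
m = 5145 > 0,  v_rel·d = -305 < 0  ⇒  outside

inside=no margin=5145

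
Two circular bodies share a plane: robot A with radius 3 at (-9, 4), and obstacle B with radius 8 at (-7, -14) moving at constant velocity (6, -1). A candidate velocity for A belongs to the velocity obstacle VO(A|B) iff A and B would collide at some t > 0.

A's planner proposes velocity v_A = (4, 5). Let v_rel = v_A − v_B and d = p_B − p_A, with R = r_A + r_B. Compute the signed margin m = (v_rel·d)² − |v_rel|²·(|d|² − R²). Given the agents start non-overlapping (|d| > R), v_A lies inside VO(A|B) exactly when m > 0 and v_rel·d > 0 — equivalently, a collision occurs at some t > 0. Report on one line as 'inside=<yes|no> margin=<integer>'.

d = (2, -18),  |d|² = 328;  R = 3+8 = 11,  c = 328−11² = 207
v_rel = (-2, 6),  |v_rel|² = 40;  v_rel·d = (-2)·(2) + (6)·(-18) = -112
40·t² + 224·t + 207 = 0  ⇒  m = (-112)² − 40·207 = 4264
m = 4264 > 0,  v_rel·d = -112 < 0  ⇒  outside

inside=no margin=4264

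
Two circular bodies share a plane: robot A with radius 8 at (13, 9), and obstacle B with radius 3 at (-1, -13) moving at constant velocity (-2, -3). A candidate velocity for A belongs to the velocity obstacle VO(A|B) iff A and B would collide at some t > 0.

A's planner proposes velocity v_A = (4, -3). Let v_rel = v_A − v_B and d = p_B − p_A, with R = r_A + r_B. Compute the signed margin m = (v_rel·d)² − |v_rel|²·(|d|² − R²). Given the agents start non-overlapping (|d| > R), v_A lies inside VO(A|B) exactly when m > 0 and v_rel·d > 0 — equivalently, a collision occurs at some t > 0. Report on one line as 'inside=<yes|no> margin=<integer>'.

d = (-14, -22),  |d|² = 680;  R = 8+3 = 11,  c = 680−11² = 559
v_rel = (6, 0),  |v_rel|² = 36;  v_rel·d = (6)·(-14) + (0)·(-22) = -84
36·t² + 168·t + 559 = 0  ⇒  m = (-84)² − 36·559 = -13068
m = -13068 < 0,  v_rel·d = -84 < 0  ⇒  outside

inside=no margin=-13068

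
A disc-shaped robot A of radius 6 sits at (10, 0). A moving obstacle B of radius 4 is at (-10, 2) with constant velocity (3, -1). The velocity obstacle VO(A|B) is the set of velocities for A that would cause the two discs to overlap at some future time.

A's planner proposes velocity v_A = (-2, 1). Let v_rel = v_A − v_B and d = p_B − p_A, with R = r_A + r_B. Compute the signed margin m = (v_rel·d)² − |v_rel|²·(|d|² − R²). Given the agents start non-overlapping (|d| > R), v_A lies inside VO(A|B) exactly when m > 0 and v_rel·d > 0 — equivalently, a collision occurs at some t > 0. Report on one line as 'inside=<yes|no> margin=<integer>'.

d = (-20, 2),  |d|² = 404;  R = 6+4 = 10,  c = 404−10² = 304
v_rel = (-5, 2),  |v_rel|² = 29;  v_rel·d = (-5)·(-20) + (2)·(2) = 104
29·t² − 208·t + 304 = 0  ⇒  m = 104² − 29·304 = 2000
m = 2000 > 0,  v_rel·d = 104 > 0  ⇒  inside

inside=yes margin=2000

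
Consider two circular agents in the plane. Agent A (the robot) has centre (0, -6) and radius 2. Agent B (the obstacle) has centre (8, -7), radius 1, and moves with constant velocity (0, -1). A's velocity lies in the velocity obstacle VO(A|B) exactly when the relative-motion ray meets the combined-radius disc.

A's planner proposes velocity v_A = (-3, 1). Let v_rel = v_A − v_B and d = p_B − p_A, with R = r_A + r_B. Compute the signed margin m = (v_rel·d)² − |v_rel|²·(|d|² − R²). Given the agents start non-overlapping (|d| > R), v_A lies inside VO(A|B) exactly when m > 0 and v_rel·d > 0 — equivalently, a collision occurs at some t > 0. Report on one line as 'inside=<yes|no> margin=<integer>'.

d = (8, -1),  |d|² = 65;  R = 2+1 = 3,  c = 65−3² = 56
v_rel = (-3, 2),  |v_rel|² = 13;  v_rel·d = (-3)·(8) + (2)·(-1) = -26
13·t² + 52·t + 56 = 0  ⇒  m = (-26)² − 13·56 = -52
m = -52 < 0,  v_rel·d = -26 < 0  ⇒  outside

inside=no margin=-52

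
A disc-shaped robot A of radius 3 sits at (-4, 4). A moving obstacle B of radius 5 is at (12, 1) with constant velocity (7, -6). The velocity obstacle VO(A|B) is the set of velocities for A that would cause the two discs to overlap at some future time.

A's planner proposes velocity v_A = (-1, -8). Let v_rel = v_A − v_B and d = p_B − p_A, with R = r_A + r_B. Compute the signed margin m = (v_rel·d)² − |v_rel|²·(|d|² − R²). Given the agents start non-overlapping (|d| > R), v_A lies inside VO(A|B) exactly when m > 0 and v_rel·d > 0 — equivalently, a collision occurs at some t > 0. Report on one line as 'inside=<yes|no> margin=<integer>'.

d = (16, -3),  |d|² = 265;  R = 3+5 = 8,  c = 265−8² = 201
v_rel = (-8, -2),  |v_rel|² = 68;  v_rel·d = (-8)·(16) + (-2)·(-3) = -122
68·t² + 244·t + 201 = 0  ⇒  m = (-122)² − 68·201 = 1216
m = 1216 > 0,  v_rel·d = -122 < 0  ⇒  outside

inside=no margin=1216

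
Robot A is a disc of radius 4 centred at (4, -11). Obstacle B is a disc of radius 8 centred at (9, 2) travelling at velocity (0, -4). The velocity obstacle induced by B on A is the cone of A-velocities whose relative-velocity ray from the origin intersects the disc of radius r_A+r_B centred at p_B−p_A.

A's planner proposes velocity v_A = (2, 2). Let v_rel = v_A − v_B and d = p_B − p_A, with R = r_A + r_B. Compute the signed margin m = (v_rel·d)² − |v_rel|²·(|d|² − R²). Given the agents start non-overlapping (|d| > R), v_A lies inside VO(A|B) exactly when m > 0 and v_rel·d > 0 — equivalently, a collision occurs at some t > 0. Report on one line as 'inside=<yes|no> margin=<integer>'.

d = (5, 13),  |d|² = 194;  R = 4+8 = 12,  c = 194−12² = 50
v_rel = (2, 6),  |v_rel|² = 40;  v_rel·d = (2)·(5) + (6)·(13) = 88
40·t² − 176·t + 50 = 0  ⇒  m = 88² − 40·50 = 5744
m = 5744 > 0,  v_rel·d = 88 > 0  ⇒  inside

inside=yes margin=5744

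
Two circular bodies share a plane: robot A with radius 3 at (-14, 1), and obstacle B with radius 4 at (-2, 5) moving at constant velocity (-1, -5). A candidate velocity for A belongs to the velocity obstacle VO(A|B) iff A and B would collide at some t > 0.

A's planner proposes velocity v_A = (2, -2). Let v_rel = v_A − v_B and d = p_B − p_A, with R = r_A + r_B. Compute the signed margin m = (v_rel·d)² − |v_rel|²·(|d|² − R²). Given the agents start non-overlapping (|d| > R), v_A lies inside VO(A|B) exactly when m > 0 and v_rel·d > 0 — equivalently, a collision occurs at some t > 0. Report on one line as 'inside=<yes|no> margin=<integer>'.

d = (12, 4),  |d|² = 160;  R = 3+4 = 7,  c = 160−7² = 111
v_rel = (3, 3),  |v_rel|² = 18;  v_rel·d = (3)·(12) + (3)·(4) = 48
18·t² − 96·t + 111 = 0  ⇒  m = 48² − 18·111 = 306
m = 306 > 0,  v_rel·d = 48 > 0  ⇒  inside

inside=yes margin=306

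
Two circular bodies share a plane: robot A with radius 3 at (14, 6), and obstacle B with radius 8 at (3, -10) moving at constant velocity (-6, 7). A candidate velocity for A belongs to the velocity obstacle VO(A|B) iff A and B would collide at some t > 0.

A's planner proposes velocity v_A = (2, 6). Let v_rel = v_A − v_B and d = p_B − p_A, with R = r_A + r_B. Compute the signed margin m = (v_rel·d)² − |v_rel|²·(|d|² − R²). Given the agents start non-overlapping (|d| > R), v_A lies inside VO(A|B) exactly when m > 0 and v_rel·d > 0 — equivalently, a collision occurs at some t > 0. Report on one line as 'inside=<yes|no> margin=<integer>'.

d = (-11, -16),  |d|² = 377;  R = 3+8 = 11,  c = 377−11² = 256
v_rel = (8, -1),  |v_rel|² = 65;  v_rel·d = (8)·(-11) + (-1)·(-16) = -72
65·t² + 144·t + 256 = 0  ⇒  m = (-72)² − 65·256 = -11456
m = -11456 < 0,  v_rel·d = -72 < 0  ⇒  outside

inside=no margin=-11456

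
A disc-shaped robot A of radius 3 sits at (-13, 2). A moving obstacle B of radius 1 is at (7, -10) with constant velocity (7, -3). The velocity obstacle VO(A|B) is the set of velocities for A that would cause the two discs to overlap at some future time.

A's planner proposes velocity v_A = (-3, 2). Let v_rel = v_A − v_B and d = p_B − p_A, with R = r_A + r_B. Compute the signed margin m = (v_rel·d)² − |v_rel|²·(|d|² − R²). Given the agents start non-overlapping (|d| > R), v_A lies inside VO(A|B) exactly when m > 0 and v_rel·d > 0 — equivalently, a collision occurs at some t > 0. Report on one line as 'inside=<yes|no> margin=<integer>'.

d = (20, -12),  |d|² = 544;  R = 3+1 = 4,  c = 544−4² = 528
v_rel = (-10, 5),  |v_rel|² = 125;  v_rel·d = (-10)·(20) + (5)·(-12) = -260
125·t² + 520·t + 528 = 0  ⇒  m = (-260)² − 125·528 = 1600
m = 1600 > 0,  v_rel·d = -260 < 0  ⇒  outside

inside=no margin=1600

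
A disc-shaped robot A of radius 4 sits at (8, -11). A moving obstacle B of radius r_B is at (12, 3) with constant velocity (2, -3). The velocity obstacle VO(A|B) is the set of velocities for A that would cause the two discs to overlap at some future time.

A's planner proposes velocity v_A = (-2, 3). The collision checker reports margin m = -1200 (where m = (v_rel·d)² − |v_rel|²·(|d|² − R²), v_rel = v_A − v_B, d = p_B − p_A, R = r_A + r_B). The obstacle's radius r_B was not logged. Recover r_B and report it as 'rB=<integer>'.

m = -1200
d = (4, 14);  v_rel = (-4, 6),  |v_rel|² = 52
v_rel×d = (-4)·(14) − (6)·(4) = -80
since m = R²·52 − (-80)²:  R² = (6400 + -1200) / 52 = 100
R = √100 = 10  ⇒  r_B = 10 − 4 = 6

rB=6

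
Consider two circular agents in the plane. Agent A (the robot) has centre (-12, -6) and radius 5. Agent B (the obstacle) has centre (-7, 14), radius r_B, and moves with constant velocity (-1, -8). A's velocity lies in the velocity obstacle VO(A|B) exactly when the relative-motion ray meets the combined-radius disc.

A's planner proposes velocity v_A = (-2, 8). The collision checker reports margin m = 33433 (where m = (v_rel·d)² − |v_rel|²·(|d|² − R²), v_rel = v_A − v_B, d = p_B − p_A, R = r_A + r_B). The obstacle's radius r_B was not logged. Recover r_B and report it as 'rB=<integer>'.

m = 33433
d = (5, 20);  v_rel = (-1, 16),  |v_rel|² = 257
v_rel×d = (-1)·(20) − (16)·(5) = -100
since m = R²·257 − (-100)²:  R² = (10000 + 33433) / 257 = 169
R = √169 = 13  ⇒  r_B = 13 − 5 = 8

rB=8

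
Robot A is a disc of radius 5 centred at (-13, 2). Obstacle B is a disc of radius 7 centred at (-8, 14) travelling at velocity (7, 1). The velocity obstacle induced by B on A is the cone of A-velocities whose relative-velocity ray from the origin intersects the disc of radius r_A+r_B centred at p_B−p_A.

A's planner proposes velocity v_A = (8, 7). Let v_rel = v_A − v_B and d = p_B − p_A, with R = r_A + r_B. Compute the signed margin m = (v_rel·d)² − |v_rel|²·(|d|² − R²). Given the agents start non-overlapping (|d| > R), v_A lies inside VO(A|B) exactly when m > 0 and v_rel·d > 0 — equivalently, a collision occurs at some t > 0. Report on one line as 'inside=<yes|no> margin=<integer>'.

d = (5, 12),  |d|² = 169;  R = 5+7 = 12,  c = 169−12² = 25
v_rel = (1, 6),  |v_rel|² = 37;  v_rel·d = (1)·(5) + (6)·(12) = 77
37·t² − 154·t + 25 = 0  ⇒  m = 77² − 37·25 = 5004
m = 5004 > 0,  v_rel·d = 77 > 0  ⇒  inside

inside=yes margin=5004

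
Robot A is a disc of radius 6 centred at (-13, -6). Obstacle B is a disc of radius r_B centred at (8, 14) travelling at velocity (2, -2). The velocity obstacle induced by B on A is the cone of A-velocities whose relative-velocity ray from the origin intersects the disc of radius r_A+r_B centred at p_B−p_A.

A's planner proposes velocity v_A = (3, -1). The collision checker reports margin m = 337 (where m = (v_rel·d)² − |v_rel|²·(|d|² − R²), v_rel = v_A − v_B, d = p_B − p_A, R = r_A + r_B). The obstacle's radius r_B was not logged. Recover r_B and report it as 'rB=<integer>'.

m = 337
d = (21, 20);  v_rel = (1, 1),  |v_rel|² = 2
v_rel×d = (1)·(20) − (1)·(21) = -1
since m = R²·2 − (-1)²:  R² = (1 + 337) / 2 = 169
R = √169 = 13  ⇒  r_B = 13 − 6 = 7

rB=7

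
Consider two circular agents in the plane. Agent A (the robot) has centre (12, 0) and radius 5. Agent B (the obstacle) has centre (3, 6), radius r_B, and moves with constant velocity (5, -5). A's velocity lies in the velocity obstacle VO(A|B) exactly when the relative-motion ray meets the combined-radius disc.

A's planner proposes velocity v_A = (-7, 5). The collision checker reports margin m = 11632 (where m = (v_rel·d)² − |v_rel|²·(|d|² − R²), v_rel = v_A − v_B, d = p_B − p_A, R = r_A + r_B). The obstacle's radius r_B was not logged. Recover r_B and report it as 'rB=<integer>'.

m = 11632
d = (-9, 6);  v_rel = (-12, 10),  |v_rel|² = 244
v_rel×d = (-12)·(6) − (10)·(-9) = 18
since m = R²·244 − 18²:  R² = (324 + 11632) / 244 = 49
R = √49 = 7  ⇒  r_B = 7 − 5 = 2

rB=2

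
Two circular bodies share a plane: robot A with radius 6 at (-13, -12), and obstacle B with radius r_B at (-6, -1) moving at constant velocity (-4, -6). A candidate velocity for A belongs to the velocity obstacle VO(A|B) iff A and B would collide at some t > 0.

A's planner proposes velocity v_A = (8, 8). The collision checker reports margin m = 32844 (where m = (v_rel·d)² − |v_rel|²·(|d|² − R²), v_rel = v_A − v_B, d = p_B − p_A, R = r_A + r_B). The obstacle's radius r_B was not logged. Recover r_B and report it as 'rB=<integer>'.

m = 32844
d = (7, 11);  v_rel = (12, 14),  |v_rel|² = 340
v_rel×d = (12)·(11) − (14)·(7) = 34
since m = R²·340 − 34²:  R² = (1156 + 32844) / 340 = 100
R = √100 = 10  ⇒  r_B = 10 − 6 = 4

rB=4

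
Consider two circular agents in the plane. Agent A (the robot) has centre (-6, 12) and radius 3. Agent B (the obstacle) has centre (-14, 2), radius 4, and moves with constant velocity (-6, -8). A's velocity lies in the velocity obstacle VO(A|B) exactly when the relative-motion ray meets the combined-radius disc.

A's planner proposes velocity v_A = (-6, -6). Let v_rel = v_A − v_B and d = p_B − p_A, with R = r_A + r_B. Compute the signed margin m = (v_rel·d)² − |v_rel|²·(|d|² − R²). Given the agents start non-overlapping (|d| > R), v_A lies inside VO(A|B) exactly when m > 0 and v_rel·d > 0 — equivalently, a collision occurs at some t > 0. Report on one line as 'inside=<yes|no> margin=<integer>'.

d = (-8, -10),  |d|² = 164;  R = 3+4 = 7,  c = 164−7² = 115
v_rel = (0, 2),  |v_rel|² = 4;  v_rel·d = (0)·(-8) + (2)·(-10) = -20
4·t² + 40·t + 115 = 0  ⇒  m = (-20)² − 4·115 = -60
m = -60 < 0,  v_rel·d = -20 < 0  ⇒  outside

inside=no margin=-60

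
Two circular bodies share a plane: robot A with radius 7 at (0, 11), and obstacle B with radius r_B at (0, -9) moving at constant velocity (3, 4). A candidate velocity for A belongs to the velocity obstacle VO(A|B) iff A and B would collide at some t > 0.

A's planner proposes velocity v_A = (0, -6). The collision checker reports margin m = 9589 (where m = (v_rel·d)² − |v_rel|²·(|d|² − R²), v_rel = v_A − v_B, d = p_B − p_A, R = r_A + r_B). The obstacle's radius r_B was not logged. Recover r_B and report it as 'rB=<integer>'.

m = 9589
d = (0, -20);  v_rel = (-3, -10),  |v_rel|² = 109
v_rel×d = (-3)·(-20) − (-10)·(0) = 60
since m = R²·109 − 60²:  R² = (3600 + 9589) / 109 = 121
R = √121 = 11  ⇒  r_B = 11 − 7 = 4

rB=4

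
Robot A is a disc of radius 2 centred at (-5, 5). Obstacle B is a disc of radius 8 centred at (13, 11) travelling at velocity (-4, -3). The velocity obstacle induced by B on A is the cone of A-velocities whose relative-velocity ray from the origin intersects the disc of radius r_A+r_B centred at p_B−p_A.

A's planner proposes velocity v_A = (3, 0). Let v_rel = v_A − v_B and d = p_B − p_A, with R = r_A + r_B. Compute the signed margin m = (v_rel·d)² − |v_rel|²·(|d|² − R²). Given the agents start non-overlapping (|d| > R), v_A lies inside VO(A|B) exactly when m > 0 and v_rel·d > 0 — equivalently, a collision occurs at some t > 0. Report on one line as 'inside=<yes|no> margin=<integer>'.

d = (18, 6),  |d|² = 360;  R = 2+8 = 10,  c = 360−10² = 260
v_rel = (7, 3),  |v_rel|² = 58;  v_rel·d = (7)·(18) + (3)·(6) = 144
58·t² − 288·t + 260 = 0  ⇒  m = 144² − 58·260 = 5656
m = 5656 > 0,  v_rel·d = 144 > 0  ⇒  inside

inside=yes margin=5656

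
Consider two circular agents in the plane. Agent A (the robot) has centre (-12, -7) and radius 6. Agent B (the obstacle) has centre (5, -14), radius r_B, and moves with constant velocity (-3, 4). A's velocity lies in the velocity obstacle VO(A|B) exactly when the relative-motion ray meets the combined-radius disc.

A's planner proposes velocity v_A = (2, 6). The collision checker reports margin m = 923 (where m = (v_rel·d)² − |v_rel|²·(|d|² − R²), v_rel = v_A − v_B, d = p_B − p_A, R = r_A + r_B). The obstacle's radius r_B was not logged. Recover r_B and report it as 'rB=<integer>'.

m = 923
d = (17, -7);  v_rel = (5, 2),  |v_rel|² = 29
v_rel×d = (5)·(-7) − (2)·(17) = -69
since m = R²·29 − (-69)²:  R² = (4761 + 923) / 29 = 196
R = √196 = 14  ⇒  r_B = 14 − 6 = 8

rB=8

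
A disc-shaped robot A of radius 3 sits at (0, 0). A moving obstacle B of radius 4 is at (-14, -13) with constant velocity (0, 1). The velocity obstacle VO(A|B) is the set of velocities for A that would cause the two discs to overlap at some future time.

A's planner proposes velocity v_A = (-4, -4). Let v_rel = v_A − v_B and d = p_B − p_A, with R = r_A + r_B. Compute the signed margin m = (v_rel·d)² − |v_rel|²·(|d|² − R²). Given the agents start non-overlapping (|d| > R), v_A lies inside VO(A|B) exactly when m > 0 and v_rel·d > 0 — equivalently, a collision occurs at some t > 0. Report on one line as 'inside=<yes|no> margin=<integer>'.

d = (-14, -13),  |d|² = 365;  R = 3+4 = 7,  c = 365−7² = 316
v_rel = (-4, -5),  |v_rel|² = 41;  v_rel·d = (-4)·(-14) + (-5)·(-13) = 121
41·t² − 242·t + 316 = 0  ⇒  m = 121² − 41·316 = 1685
m = 1685 > 0,  v_rel·d = 121 > 0  ⇒  inside

inside=yes margin=1685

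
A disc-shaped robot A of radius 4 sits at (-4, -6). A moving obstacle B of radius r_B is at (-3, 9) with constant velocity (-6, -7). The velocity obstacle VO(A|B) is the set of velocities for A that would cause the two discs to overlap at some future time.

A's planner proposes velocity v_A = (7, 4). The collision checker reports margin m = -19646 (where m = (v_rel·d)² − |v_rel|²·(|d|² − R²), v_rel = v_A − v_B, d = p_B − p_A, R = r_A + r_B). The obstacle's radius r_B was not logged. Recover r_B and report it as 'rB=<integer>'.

m = -19646
d = (1, 15);  v_rel = (13, 11),  |v_rel|² = 290
v_rel×d = (13)·(15) − (11)·(1) = 184
since m = R²·290 − 184²:  R² = (33856 + -19646) / 290 = 49
R = √49 = 7  ⇒  r_B = 7 − 4 = 3

rB=3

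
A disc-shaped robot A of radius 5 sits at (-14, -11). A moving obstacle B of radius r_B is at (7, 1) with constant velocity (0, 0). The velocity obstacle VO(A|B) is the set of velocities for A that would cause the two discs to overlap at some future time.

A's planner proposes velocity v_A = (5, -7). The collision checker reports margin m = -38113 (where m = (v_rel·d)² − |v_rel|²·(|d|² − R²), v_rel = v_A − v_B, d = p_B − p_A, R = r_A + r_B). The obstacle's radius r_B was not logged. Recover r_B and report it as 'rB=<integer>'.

m = -38113
d = (21, 12);  v_rel = (5, -7),  |v_rel|² = 74
v_rel×d = (5)·(12) − (-7)·(21) = 207
since m = R²·74 − 207²:  R² = (42849 + -38113) / 74 = 64
R = √64 = 8  ⇒  r_B = 8 − 5 = 3

rB=3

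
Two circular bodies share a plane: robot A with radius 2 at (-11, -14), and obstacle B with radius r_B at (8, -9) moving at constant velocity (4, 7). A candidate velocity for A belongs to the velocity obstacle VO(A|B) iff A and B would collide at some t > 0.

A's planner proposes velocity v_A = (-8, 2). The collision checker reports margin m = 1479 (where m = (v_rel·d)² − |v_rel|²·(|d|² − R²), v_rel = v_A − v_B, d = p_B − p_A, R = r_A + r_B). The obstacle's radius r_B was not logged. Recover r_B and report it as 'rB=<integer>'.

m = 1479
d = (19, 5);  v_rel = (-12, -5),  |v_rel|² = 169
v_rel×d = (-12)·(5) − (-5)·(19) = 35
since m = R²·169 − 35²:  R² = (1225 + 1479) / 169 = 16
R = √16 = 4  ⇒  r_B = 4 − 2 = 2

rB=2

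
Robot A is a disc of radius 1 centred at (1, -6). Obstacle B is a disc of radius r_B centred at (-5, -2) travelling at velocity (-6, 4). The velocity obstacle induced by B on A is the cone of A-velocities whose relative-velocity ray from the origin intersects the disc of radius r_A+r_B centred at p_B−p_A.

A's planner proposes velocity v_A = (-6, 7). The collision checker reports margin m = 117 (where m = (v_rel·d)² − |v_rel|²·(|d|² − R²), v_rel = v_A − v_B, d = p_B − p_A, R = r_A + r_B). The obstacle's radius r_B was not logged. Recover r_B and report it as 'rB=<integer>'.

m = 117
d = (-6, 4);  v_rel = (0, 3),  |v_rel|² = 9
v_rel×d = (0)·(4) − (3)·(-6) = 18
since m = R²·9 − 18²:  R² = (324 + 117) / 9 = 49
R = √49 = 7  ⇒  r_B = 7 − 1 = 6

rB=6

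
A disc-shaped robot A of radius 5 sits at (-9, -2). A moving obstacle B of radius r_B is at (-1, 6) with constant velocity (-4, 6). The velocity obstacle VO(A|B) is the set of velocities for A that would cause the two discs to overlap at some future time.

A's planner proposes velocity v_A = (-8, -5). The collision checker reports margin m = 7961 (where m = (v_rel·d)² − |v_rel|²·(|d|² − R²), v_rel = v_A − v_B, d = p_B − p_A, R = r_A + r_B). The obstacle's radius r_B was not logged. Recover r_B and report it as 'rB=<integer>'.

m = 7961
d = (8, 8);  v_rel = (-4, -11),  |v_rel|² = 137
v_rel×d = (-4)·(8) − (-11)·(8) = 56
since m = R²·137 − 56²:  R² = (3136 + 7961) / 137 = 81
R = √81 = 9  ⇒  r_B = 9 − 5 = 4

rB=4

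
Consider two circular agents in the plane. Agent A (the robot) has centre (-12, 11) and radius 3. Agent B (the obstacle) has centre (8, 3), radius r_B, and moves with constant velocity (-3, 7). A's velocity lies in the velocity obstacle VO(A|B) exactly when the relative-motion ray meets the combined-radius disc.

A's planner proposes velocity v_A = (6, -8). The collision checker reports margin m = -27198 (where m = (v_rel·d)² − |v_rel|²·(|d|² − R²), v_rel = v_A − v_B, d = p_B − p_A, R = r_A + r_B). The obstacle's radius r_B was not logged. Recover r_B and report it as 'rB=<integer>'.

m = -27198
d = (20, -8);  v_rel = (9, -15),  |v_rel|² = 306
v_rel×d = (9)·(-8) − (-15)·(20) = 228
since m = R²·306 − 228²:  R² = (51984 + -27198) / 306 = 81
R = √81 = 9  ⇒  r_B = 9 − 3 = 6

rB=6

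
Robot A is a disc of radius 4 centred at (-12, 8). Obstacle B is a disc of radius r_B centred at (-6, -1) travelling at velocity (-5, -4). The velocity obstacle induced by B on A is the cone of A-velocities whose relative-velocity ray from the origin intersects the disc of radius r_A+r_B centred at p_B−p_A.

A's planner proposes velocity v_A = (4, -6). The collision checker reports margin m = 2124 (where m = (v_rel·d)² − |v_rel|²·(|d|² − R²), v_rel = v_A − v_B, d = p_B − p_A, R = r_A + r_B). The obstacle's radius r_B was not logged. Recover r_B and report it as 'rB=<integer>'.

m = 2124
d = (6, -9);  v_rel = (9, -2),  |v_rel|² = 85
v_rel×d = (9)·(-9) − (-2)·(6) = -69
since m = R²·85 − (-69)²:  R² = (4761 + 2124) / 85 = 81
R = √81 = 9  ⇒  r_B = 9 − 4 = 5

rB=5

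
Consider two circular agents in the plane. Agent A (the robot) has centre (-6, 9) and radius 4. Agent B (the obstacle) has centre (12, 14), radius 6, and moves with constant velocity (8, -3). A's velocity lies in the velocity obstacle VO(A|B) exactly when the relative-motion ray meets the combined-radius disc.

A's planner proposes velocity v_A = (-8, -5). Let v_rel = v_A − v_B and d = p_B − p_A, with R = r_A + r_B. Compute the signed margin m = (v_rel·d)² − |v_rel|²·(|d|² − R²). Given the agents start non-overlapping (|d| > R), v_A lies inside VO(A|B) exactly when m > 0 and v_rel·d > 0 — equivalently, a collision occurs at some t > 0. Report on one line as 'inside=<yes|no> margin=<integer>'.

d = (18, 5),  |d|² = 349;  R = 4+6 = 10,  c = 349−10² = 249
v_rel = (-16, -2),  |v_rel|² = 260;  v_rel·d = (-16)·(18) + (-2)·(5) = -298
260·t² + 596·t + 249 = 0  ⇒  m = (-298)² − 260·249 = 24064
m = 24064 > 0,  v_rel·d = -298 < 0  ⇒  outside

inside=no margin=24064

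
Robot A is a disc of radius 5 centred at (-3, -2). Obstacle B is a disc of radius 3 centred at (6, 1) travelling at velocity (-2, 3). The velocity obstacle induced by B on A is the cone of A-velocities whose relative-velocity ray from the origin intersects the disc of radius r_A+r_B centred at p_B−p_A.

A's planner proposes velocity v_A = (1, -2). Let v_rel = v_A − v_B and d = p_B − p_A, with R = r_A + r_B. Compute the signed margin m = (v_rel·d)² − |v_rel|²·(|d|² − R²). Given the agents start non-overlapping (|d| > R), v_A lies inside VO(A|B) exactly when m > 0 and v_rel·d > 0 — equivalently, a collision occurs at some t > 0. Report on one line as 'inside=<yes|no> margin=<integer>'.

d = (9, 3),  |d|² = 90;  R = 5+3 = 8,  c = 90−8² = 26
v_rel = (3, -5),  |v_rel|² = 34;  v_rel·d = (3)·(9) + (-5)·(3) = 12
34·t² − 24·t + 26 = 0  ⇒  m = 12² − 34·26 = -740
m = -740 < 0,  v_rel·d = 12 > 0  ⇒  outside

inside=no margin=-740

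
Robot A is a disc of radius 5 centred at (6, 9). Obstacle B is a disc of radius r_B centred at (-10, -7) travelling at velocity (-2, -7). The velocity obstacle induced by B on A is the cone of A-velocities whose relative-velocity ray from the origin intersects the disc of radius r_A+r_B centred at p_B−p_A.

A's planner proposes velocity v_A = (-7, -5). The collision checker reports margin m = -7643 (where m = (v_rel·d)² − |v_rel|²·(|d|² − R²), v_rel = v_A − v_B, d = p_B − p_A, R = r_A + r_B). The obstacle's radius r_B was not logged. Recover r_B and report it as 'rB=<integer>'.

m = -7643
d = (-16, -16);  v_rel = (-5, 2),  |v_rel|² = 29
v_rel×d = (-5)·(-16) − (2)·(-16) = 112
since m = R²·29 − 112²:  R² = (12544 + -7643) / 29 = 169
R = √169 = 13  ⇒  r_B = 13 − 5 = 8

rB=8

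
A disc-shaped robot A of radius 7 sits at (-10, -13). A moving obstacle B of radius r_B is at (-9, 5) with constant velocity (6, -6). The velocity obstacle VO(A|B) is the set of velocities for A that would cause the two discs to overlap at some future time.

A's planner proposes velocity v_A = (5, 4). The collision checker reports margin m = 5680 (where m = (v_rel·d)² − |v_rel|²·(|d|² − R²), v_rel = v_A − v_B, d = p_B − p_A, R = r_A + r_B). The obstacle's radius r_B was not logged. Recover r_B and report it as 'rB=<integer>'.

m = 5680
d = (1, 18);  v_rel = (-1, 10),  |v_rel|² = 101
v_rel×d = (-1)·(18) − (10)·(1) = -28
since m = R²·101 − (-28)²:  R² = (784 + 5680) / 101 = 64
R = √64 = 8  ⇒  r_B = 8 − 7 = 1

rB=1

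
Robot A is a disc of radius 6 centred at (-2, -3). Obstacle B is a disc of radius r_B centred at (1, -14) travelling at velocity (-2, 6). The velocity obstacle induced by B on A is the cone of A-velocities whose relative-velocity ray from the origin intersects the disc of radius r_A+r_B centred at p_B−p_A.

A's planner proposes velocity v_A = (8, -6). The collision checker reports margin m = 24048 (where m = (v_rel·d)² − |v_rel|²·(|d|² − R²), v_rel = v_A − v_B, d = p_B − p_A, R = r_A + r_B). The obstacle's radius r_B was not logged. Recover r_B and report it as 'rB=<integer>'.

m = 24048
d = (3, -11);  v_rel = (10, -12),  |v_rel|² = 244
v_rel×d = (10)·(-11) − (-12)·(3) = -74
since m = R²·244 − (-74)²:  R² = (5476 + 24048) / 244 = 121
R = √121 = 11  ⇒  r_B = 11 − 6 = 5

rB=5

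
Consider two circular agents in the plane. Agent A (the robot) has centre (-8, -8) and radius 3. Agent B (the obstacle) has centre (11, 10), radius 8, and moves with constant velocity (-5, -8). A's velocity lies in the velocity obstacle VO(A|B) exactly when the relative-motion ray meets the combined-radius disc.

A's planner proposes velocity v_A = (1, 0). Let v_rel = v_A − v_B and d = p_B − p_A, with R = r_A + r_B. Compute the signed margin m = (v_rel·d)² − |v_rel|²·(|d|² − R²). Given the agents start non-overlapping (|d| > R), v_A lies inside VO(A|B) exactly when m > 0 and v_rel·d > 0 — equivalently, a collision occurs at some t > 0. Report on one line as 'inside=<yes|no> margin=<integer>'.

d = (19, 18),  |d|² = 685;  R = 3+8 = 11,  c = 685−11² = 564
v_rel = (6, 8),  |v_rel|² = 100;  v_rel·d = (6)·(19) + (8)·(18) = 258
100·t² − 516·t + 564 = 0  ⇒  m = 258² − 100·564 = 10164
m = 10164 > 0,  v_rel·d = 258 > 0  ⇒  inside

inside=yes margin=10164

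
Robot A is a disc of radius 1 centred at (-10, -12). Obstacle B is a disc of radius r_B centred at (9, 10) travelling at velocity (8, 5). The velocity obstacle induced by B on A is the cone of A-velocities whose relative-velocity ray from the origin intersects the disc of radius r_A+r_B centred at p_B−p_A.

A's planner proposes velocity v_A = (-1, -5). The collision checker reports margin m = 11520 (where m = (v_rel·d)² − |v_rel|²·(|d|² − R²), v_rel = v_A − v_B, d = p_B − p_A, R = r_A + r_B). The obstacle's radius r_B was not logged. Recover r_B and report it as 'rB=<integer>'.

m = 11520
d = (19, 22);  v_rel = (-9, -10),  |v_rel|² = 181
v_rel×d = (-9)·(22) − (-10)·(19) = -8
since m = R²·181 − (-8)²:  R² = (64 + 11520) / 181 = 64
R = √64 = 8  ⇒  r_B = 8 − 1 = 7

rB=7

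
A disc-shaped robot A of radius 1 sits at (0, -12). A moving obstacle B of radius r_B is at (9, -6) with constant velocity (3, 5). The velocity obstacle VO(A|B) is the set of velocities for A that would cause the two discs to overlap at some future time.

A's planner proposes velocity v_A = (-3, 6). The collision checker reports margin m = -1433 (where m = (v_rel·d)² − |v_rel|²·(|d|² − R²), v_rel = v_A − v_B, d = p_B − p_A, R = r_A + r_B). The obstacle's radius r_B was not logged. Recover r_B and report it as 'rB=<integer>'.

m = -1433
d = (9, 6);  v_rel = (-6, 1),  |v_rel|² = 37
v_rel×d = (-6)·(6) − (1)·(9) = -45
since m = R²·37 − (-45)²:  R² = (2025 + -1433) / 37 = 16
R = √16 = 4  ⇒  r_B = 4 − 1 = 3

rB=3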